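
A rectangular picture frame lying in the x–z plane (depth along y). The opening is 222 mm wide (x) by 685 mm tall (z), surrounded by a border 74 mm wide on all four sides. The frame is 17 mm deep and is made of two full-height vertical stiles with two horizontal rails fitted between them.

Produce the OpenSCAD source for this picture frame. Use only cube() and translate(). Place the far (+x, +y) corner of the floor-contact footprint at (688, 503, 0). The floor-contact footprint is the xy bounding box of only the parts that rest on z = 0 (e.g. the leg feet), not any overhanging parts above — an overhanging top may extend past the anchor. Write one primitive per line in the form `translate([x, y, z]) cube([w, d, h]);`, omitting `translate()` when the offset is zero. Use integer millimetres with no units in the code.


translate([318, 486, 0]) cube([74, 17, 833]);
translate([614, 486, 0]) cube([74, 17, 833]);
translate([392, 486, 0]) cube([222, 17, 74]);
translate([392, 486, 759]) cube([222, 17, 74]);


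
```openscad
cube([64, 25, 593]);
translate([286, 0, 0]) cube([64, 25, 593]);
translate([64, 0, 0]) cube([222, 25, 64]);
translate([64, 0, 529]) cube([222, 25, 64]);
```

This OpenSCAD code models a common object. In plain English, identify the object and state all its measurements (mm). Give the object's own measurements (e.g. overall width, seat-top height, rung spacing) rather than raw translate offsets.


A rectangular picture frame lying in the x–z plane (depth along y). The opening is 222 mm wide (x) by 465 mm tall (z), surrounded by a border 64 mm wide on all four sides. The frame is 25 mm deep and is made of two full-height vertical stiles with two horizontal rails fitted between them.


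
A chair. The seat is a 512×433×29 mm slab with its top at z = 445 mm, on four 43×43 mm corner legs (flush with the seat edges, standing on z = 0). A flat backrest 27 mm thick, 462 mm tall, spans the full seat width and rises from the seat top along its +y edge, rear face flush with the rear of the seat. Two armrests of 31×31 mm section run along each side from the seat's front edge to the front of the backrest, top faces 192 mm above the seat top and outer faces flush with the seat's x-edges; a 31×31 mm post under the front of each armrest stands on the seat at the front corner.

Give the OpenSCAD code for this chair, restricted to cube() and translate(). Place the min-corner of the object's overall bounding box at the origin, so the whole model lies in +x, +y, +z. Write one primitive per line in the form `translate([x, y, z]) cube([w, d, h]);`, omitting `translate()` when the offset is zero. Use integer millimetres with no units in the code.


translate([0, 0, 416]) cube([512, 433, 29]);
cube([43, 43, 416]);
translate([469, 0, 0]) cube([43, 43, 416]);
translate([0, 390, 0]) cube([43, 43, 416]);
translate([469, 390, 0]) cube([43, 43, 416]);
translate([0, 406, 445]) cube([512, 27, 462]);
translate([0, 0, 606]) cube([31, 406, 31]);
translate([481, 0, 606]) cube([31, 406, 31]);
translate([0, 0, 445]) cube([31, 31, 161]);
translate([481, 0, 445]) cube([31, 31, 161]);


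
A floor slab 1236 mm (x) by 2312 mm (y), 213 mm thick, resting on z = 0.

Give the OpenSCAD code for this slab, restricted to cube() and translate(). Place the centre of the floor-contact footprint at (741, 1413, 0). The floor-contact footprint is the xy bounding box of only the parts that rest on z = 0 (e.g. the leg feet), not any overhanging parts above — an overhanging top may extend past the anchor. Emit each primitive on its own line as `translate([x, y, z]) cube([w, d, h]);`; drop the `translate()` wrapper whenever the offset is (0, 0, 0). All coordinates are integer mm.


translate([123, 257, 0]) cube([1236, 2312, 213]);


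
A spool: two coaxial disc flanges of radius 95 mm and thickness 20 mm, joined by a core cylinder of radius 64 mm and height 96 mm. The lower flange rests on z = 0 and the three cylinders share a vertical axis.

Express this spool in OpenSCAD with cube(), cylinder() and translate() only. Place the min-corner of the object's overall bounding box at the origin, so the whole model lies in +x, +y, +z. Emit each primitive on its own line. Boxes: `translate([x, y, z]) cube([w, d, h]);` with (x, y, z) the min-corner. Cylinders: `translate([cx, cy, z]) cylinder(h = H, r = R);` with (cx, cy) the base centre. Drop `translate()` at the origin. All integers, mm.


translate([95, 95, 0]) cylinder(h = 20, r = 95);
translate([95, 95, 20]) cylinder(h = 96, r = 64);
translate([95, 95, 116]) cylinder(h = 20, r = 95);


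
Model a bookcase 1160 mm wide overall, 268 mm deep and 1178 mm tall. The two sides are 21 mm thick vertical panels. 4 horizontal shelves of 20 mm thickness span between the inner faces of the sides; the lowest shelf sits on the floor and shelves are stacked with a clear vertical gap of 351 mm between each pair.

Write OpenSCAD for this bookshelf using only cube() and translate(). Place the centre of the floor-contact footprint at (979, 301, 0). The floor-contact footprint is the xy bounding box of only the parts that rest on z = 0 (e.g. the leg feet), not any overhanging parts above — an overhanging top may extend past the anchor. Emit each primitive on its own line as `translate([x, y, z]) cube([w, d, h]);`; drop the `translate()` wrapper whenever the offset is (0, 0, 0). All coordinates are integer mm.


translate([399, 167, 0]) cube([21, 268, 1178]);
translate([1538, 167, 0]) cube([21, 268, 1178]);
translate([420, 167, 0]) cube([1118, 268, 20]);
translate([420, 167, 371]) cube([1118, 268, 20]);
translate([420, 167, 742]) cube([1118, 268, 20]);
translate([420, 167, 1113]) cube([1118, 268, 20]);


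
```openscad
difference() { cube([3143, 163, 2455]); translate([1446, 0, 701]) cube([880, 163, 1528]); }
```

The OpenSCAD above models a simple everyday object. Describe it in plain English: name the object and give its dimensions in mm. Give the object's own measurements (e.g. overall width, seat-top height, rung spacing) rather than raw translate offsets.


A wall 3143 mm long (x), 163 mm thick (y), 2455 mm tall, with a rectangular window opening cut through it. The opening is 880 mm wide and 1528 mm tall; its sill is at z = 701 mm and its near (−x) edge is 1446 mm from the wall's −x end. The opening passes through the full wall thickness.


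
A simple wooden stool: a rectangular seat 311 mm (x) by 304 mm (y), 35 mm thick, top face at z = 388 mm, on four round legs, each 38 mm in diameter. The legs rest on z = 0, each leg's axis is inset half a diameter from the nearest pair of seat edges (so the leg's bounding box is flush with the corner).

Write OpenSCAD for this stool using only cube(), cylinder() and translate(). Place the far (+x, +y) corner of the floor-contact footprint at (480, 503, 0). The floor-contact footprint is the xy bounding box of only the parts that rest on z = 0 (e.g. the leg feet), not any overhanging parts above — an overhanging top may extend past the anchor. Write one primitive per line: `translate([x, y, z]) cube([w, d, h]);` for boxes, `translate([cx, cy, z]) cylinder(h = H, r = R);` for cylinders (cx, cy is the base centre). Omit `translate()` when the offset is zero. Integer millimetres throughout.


translate([169, 199, 353]) cube([311, 304, 35]);
translate([188, 218, 0]) cylinder(h = 353, r = 19);
translate([461, 218, 0]) cylinder(h = 353, r = 19);
translate([188, 484, 0]) cylinder(h = 353, r = 19);
translate([461, 484, 0]) cylinder(h = 353, r = 19);


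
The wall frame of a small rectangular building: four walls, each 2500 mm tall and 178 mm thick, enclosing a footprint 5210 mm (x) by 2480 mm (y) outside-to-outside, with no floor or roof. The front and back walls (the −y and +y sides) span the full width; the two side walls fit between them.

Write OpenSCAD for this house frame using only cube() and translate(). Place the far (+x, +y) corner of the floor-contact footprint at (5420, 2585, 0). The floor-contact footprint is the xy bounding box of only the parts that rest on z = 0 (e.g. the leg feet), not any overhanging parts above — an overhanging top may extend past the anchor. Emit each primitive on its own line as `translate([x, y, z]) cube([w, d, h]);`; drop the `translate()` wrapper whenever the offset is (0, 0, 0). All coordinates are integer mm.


translate([210, 105, 0]) cube([5210, 178, 2500]);
translate([210, 2407, 0]) cube([5210, 178, 2500]);
translate([210, 283, 0]) cube([178, 2124, 2500]);
translate([5242, 283, 0]) cube([178, 2124, 2500]);


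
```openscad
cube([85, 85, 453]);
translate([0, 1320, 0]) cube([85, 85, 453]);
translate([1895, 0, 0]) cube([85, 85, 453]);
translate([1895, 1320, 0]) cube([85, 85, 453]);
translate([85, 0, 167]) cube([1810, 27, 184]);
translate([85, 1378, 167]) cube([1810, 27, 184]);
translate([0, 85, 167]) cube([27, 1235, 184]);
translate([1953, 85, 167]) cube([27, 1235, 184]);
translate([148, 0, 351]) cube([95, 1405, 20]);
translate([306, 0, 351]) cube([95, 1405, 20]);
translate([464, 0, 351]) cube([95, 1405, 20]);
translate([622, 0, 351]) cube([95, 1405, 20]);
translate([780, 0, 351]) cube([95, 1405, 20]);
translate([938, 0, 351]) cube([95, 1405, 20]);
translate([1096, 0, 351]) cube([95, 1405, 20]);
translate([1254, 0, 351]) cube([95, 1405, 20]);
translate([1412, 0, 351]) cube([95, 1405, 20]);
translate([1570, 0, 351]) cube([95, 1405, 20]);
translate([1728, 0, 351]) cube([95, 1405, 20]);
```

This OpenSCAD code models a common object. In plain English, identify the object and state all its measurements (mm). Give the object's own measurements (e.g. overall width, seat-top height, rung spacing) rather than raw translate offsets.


A bed frame 1980 mm long (x) by 1405 mm wide (y). Four 85×85 mm corner posts, 453 mm tall, at the corners of the footprint. Four rails of 27 mm thickness and 184 mm height run between adjacent posts with their undersides at z = 167 mm, their outer faces flush with the outside of the frame (the two x-running rails run between the posts' inner faces; the two y-running rails run between the posts' inner faces). 11 slats, each 95 mm wide (x) and 20 mm thick, lie across the top of the two x-running rails, running the full 1405 mm width of the frame in y; along x they sit between the end posts with a 63 mm gap after the −x posts and between neighbouring slats, leaving 72 mm before the +x posts.


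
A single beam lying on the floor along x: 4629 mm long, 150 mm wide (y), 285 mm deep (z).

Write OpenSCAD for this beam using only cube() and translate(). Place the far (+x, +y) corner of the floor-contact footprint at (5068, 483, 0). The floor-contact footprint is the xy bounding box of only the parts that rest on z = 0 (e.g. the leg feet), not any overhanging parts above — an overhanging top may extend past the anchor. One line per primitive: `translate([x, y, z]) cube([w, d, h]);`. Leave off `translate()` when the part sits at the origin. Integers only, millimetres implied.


translate([439, 333, 0]) cube([4629, 150, 285]);


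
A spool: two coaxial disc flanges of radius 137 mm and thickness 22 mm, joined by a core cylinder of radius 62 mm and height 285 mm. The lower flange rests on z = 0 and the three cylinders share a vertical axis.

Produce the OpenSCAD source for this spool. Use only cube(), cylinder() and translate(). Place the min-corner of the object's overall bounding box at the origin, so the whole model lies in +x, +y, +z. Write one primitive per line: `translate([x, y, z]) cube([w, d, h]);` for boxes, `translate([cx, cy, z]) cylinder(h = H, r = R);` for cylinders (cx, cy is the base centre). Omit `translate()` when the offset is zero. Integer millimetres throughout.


translate([137, 137, 0]) cylinder(h = 22, r = 137);
translate([137, 137, 22]) cylinder(h = 285, r = 62);
translate([137, 137, 307]) cylinder(h = 22, r = 137);


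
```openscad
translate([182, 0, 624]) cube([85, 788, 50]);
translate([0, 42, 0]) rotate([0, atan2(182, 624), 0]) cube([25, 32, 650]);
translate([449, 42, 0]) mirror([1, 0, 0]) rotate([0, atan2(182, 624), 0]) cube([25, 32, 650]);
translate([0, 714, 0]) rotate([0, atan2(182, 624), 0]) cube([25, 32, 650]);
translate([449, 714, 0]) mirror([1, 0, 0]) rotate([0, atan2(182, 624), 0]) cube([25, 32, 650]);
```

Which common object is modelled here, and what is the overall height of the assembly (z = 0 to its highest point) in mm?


A sawhorse. The overall height is 674 mm.

A beam across two mirrored pairs of raked legs — a sawhorse. The beam's underside is at z = 624 (matching the legs' vertical rise in atan2(182, 624)) and the beam is 50 mm tall, so its top is at 624 + 50 = 674 mm. The raked legs top out at the beam's underside, so that is the highest point.


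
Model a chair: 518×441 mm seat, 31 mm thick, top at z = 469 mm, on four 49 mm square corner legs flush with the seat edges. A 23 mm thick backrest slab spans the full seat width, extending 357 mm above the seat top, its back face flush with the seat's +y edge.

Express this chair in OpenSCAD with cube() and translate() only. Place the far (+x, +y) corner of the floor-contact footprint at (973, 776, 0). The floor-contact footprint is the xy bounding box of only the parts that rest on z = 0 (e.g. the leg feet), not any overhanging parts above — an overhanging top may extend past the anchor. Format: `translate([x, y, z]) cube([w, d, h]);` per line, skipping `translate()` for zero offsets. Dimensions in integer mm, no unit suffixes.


translate([455, 335, 438]) cube([518, 441, 31]);
translate([455, 335, 0]) cube([49, 49, 438]);
translate([924, 335, 0]) cube([49, 49, 438]);
translate([455, 727, 0]) cube([49, 49, 438]);
translate([924, 727, 0]) cube([49, 49, 438]);
translate([455, 753, 469]) cube([518, 23, 357]);


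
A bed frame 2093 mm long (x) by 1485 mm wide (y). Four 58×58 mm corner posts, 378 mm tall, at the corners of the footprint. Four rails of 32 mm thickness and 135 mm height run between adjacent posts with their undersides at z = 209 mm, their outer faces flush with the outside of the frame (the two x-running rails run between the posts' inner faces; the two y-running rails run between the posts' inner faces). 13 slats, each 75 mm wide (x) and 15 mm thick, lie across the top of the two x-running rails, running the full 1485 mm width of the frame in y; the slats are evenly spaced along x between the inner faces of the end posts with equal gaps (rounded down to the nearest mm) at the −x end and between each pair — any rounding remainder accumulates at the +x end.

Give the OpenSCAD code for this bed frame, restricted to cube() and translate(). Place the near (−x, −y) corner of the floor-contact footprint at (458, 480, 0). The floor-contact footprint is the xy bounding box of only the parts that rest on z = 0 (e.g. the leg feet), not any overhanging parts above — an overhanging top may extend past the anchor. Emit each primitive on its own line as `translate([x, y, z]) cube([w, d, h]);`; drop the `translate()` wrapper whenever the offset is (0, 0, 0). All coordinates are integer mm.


// slat z = rail_z + rail_h = 209 + 135 = 344
// slat gap = ⌊(1977 − 13·75) / 14⌋ = 71
translate([458, 480, 0]) cube([58, 58, 378]);
translate([458, 1907, 0]) cube([58, 58, 378]);
translate([2493, 480, 0]) cube([58, 58, 378]);
translate([2493, 1907, 0]) cube([58, 58, 378]);
translate([516, 480, 209]) cube([1977, 32, 135]);
translate([516, 1933, 209]) cube([1977, 32, 135]);
translate([458, 538, 209]) cube([32, 1369, 135]);
translate([2519, 538, 209]) cube([32, 1369, 135]);
translate([587, 480, 344]) cube([75, 1485, 15]);
translate([733, 480, 344]) cube([75, 1485, 15]);
translate([879, 480, 344]) cube([75, 1485, 15]);
translate([1025, 480, 344]) cube([75, 1485, 15]);
translate([1171, 480, 344]) cube([75, 1485, 15]);
translate([1317, 480, 344]) cube([75, 1485, 15]);
translate([1463, 480, 344]) cube([75, 1485, 15]);
translate([1609, 480, 344]) cube([75, 1485, 15]);
translate([1755, 480, 344]) cube([75, 1485, 15]);
translate([1901, 480, 344]) cube([75, 1485, 15]);
translate([2047, 480, 344]) cube([75, 1485, 15]);
translate([2193, 480, 344]) cube([75, 1485, 15]);
translate([2339, 480, 344]) cube([75, 1485, 15]);


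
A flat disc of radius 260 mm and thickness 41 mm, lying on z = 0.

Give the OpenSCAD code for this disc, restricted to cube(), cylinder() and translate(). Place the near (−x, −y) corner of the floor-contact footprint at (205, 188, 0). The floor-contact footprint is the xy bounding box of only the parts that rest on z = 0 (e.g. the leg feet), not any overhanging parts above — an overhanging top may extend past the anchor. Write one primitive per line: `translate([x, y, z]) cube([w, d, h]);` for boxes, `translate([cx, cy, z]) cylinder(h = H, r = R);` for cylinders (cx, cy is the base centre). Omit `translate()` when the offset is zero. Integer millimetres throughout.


translate([465, 448, 0]) cylinder(h = 41, r = 260);


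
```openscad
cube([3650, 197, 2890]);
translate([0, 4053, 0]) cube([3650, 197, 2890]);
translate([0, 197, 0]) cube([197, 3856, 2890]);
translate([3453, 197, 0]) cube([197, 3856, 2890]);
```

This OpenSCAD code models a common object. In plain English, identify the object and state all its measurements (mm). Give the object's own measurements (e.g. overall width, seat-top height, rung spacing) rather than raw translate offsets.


The wall frame of a small rectangular building: four walls, each 2890 mm tall and 197 mm thick, enclosing a footprint 3650 mm (x) by 4250 mm (y) outside-to-outside, with no floor or roof. The front and back walls (the −y and +y sides) span the full width; the two side walls fit between them.


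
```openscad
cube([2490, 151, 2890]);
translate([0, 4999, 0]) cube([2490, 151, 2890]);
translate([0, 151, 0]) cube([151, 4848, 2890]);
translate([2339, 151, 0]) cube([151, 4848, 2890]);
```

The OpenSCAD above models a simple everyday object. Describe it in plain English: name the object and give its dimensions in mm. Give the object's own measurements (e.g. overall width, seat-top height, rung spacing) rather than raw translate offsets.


The wall frame of a small rectangular building: four walls, each 2890 mm tall and 151 mm thick, enclosing a footprint 2490 mm (x) by 5150 mm (y) outside-to-outside, with no floor or roof. The front and back walls (the −y and +y sides) span the full width; the two side walls fit between them.


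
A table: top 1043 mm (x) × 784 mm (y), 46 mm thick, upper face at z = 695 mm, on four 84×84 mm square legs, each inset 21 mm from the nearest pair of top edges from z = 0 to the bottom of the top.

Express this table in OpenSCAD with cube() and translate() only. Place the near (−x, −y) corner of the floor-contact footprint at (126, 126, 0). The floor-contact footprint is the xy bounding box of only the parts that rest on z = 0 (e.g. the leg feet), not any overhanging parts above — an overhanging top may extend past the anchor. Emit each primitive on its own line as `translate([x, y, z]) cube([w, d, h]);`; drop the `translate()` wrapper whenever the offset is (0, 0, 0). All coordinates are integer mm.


translate([105, 105, 649]) cube([1043, 784, 46]);
translate([126, 126, 0]) cube([84, 84, 649]);
translate([1043, 126, 0]) cube([84, 84, 649]);
translate([126, 784, 0]) cube([84, 84, 649]);
translate([1043, 784, 0]) cube([84, 84, 649]);


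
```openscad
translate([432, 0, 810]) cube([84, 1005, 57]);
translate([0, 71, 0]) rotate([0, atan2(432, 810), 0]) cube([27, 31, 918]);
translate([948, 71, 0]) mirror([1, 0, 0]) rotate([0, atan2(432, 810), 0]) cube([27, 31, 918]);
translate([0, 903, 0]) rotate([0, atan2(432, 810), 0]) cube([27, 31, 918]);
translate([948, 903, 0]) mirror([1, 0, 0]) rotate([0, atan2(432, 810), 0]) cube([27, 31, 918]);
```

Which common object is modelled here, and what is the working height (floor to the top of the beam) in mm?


A sawhorse. The overall height is 867 mm.

A beam across two mirrored pairs of raked legs — a sawhorse. The beam's underside is at z = 810 (matching the legs' vertical rise in atan2(432, 810)) and the beam is 57 mm tall, so its top is at 810 + 57 = 867 mm. The raked legs top out at the beam's underside, so that is the highest point.


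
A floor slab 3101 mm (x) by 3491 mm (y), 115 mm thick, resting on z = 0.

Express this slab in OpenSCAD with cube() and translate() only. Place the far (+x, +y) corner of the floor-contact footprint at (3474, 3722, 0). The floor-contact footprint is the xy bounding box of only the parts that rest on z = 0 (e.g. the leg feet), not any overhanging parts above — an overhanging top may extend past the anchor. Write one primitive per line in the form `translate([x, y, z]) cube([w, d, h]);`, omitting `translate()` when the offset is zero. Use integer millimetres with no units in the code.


translate([373, 231, 0]) cube([3101, 3491, 115]);


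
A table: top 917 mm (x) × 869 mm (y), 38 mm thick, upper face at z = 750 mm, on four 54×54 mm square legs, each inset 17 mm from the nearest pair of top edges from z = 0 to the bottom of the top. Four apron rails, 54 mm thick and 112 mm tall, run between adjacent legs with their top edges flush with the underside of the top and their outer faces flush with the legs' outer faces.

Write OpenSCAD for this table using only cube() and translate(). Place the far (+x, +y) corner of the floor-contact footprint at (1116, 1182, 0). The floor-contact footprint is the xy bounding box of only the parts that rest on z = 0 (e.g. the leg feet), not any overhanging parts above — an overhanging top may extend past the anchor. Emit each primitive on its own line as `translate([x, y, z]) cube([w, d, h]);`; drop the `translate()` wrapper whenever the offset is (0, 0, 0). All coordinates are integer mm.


translate([216, 330, 712]) cube([917, 869, 38]);
translate([233, 347, 0]) cube([54, 54, 712]);
translate([1062, 347, 0]) cube([54, 54, 712]);
translate([233, 1128, 0]) cube([54, 54, 712]);
translate([1062, 1128, 0]) cube([54, 54, 712]);
translate([287, 347, 600]) cube([775, 54, 112]);
translate([287, 1128, 600]) cube([775, 54, 112]);
translate([233, 401, 600]) cube([54, 727, 112]);
translate([1062, 401, 600]) cube([54, 727, 112]);


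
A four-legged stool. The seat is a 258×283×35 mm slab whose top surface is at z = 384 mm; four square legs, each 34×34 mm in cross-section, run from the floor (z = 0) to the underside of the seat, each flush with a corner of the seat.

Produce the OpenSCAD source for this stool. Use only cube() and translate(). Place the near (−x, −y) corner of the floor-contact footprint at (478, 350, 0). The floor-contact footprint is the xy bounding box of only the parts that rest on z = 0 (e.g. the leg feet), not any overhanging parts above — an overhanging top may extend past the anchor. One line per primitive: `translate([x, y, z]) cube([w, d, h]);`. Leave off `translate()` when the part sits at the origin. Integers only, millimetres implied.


// leg_h = 384 - 35 = 349
translate([478, 350, 349]) cube([258, 283, 35]);
translate([478, 350, 0]) cube([34, 34, 349]);
translate([702, 350, 0]) cube([34, 34, 349]);
translate([478, 599, 0]) cube([34, 34, 349]);
translate([702, 599, 0]) cube([34, 34, 349]);


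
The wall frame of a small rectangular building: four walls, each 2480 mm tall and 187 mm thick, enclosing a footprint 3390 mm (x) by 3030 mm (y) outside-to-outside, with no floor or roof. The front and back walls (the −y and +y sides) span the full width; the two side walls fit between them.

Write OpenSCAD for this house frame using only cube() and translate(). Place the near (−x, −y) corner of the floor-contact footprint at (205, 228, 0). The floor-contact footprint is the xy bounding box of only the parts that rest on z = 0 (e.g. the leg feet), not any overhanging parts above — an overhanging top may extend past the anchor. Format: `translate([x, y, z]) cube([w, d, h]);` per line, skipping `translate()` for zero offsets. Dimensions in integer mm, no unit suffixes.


translate([205, 228, 0]) cube([3390, 187, 2480]);
translate([205, 3071, 0]) cube([3390, 187, 2480]);
translate([205, 415, 0]) cube([187, 2656, 2480]);
translate([3408, 415, 0]) cube([187, 2656, 2480]);


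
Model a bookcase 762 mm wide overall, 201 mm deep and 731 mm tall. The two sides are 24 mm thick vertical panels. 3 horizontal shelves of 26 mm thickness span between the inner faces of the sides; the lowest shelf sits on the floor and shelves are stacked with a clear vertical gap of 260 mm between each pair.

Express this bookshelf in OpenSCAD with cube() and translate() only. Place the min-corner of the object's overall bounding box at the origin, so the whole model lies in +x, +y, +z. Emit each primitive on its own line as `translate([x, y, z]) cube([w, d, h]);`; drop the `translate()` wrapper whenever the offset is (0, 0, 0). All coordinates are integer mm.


cube([24, 201, 731]);
translate([738, 0, 0]) cube([24, 201, 731]);
translate([24, 0, 0]) cube([714, 201, 26]);
translate([24, 0, 286]) cube([714, 201, 26]);
translate([24, 0, 572]) cube([714, 201, 26]);


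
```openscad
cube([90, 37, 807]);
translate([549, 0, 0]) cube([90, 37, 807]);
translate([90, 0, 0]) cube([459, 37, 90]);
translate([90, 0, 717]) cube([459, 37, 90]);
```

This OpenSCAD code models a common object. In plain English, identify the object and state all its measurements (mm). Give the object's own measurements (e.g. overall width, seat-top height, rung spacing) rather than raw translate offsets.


A rectangular picture frame lying in the x–z plane (depth along y). The opening is 459 mm wide (x) by 627 mm tall (z), surrounded by a border 90 mm wide on all four sides. The frame is 37 mm deep and is made of two full-height vertical stiles with two horizontal rails fitted between them.


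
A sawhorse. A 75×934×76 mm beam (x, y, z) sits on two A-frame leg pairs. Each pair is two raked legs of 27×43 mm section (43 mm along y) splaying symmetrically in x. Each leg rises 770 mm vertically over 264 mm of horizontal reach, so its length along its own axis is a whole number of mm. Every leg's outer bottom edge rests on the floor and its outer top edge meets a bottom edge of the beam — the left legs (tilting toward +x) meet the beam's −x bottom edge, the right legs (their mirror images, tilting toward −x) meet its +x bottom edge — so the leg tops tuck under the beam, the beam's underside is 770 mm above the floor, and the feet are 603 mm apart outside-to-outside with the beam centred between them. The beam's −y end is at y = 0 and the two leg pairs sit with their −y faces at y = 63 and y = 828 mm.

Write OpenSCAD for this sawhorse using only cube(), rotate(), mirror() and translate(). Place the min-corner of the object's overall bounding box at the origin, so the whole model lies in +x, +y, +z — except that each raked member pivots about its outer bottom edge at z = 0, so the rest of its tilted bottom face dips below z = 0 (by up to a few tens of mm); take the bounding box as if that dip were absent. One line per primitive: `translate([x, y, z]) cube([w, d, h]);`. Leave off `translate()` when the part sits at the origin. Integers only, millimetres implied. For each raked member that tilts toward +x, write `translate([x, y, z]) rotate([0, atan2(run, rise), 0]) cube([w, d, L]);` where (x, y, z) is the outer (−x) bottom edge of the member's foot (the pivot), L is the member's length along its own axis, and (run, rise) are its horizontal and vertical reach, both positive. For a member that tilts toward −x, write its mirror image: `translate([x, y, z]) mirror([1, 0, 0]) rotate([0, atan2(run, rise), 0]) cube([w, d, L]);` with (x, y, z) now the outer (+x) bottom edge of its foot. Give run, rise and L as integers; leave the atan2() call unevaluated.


translate([264, 0, 770]) cube([75, 934, 76]);
translate([0, 63, 0]) rotate([0, atan2(264, 770), 0]) cube([27, 43, 814]);
translate([603, 63, 0]) mirror([1, 0, 0]) rotate([0, atan2(264, 770), 0]) cube([27, 43, 814]);
translate([0, 828, 0]) rotate([0, atan2(264, 770), 0]) cube([27, 43, 814]);
translate([603, 828, 0]) mirror([1, 0, 0]) rotate([0, atan2(264, 770), 0]) cube([27, 43, 814]);


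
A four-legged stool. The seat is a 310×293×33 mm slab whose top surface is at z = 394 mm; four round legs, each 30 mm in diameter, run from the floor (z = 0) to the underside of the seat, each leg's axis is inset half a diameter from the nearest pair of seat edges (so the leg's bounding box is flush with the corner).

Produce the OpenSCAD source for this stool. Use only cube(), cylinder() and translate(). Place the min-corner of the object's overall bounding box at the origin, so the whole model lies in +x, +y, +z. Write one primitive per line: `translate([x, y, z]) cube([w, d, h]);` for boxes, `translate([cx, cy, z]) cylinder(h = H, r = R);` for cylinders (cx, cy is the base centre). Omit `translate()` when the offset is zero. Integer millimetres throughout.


// leg_h = 394 - 33 = 361
translate([0, 0, 361]) cube([310, 293, 33]);
translate([15, 15, 0]) cylinder(h = 361, r = 15);
translate([295, 15, 0]) cylinder(h = 361, r = 15);
translate([15, 278, 0]) cylinder(h = 361, r = 15);
translate([295, 278, 0]) cylinder(h = 361, r = 15);


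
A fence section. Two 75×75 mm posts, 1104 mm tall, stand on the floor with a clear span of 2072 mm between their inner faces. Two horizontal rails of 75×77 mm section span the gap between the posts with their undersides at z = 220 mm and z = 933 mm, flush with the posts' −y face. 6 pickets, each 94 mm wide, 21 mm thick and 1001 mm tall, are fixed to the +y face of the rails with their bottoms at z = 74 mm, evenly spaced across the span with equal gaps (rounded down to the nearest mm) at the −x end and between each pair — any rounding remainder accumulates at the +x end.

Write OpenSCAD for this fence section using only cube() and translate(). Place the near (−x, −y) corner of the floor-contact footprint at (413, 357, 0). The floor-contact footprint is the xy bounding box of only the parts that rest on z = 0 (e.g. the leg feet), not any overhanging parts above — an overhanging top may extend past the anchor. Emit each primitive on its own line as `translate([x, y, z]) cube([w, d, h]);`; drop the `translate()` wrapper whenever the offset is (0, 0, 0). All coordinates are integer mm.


translate([413, 357, 0]) cube([75, 75, 1104]);
translate([2560, 357, 0]) cube([75, 75, 1104]);
translate([488, 357, 220]) cube([2072, 75, 77]);
translate([488, 357, 933]) cube([2072, 75, 77]);
translate([703, 432, 74]) cube([94, 21, 1001]);
translate([1012, 432, 74]) cube([94, 21, 1001]);
translate([1321, 432, 74]) cube([94, 21, 1001]);
translate([1630, 432, 74]) cube([94, 21, 1001]);
translate([1939, 432, 74]) cube([94, 21, 1001]);
translate([2248, 432, 74]) cube([94, 21, 1001]);


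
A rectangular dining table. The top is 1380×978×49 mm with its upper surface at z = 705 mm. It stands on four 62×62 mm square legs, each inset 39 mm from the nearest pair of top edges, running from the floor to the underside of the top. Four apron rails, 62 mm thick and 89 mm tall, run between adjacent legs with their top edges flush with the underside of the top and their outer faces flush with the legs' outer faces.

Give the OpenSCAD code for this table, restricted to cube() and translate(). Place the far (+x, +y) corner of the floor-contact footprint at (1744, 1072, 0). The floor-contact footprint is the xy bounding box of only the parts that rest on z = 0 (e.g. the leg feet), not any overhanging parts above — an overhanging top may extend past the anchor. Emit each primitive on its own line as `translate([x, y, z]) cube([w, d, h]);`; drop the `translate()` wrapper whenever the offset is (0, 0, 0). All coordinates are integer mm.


translate([403, 133, 656]) cube([1380, 978, 49]);
translate([442, 172, 0]) cube([62, 62, 656]);
translate([1682, 172, 0]) cube([62, 62, 656]);
translate([442, 1010, 0]) cube([62, 62, 656]);
translate([1682, 1010, 0]) cube([62, 62, 656]);
translate([504, 172, 567]) cube([1178, 62, 89]);
translate([504, 1010, 567]) cube([1178, 62, 89]);
translate([442, 234, 567]) cube([62, 776, 89]);
translate([1682, 234, 567]) cube([62, 776, 89]);


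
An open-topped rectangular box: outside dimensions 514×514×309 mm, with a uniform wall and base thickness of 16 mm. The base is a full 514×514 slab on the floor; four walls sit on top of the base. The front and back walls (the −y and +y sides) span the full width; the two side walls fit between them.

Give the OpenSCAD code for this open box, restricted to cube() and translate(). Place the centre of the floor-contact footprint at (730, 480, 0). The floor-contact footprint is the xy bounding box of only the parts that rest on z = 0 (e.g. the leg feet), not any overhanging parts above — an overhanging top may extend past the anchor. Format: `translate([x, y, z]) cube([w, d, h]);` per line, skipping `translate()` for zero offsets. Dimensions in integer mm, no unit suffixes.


translate([473, 223, 0]) cube([514, 514, 16]);
translate([473, 223, 16]) cube([514, 16, 293]);
translate([473, 721, 16]) cube([514, 16, 293]);
translate([473, 239, 16]) cube([16, 482, 293]);
translate([971, 239, 16]) cube([16, 482, 293]);


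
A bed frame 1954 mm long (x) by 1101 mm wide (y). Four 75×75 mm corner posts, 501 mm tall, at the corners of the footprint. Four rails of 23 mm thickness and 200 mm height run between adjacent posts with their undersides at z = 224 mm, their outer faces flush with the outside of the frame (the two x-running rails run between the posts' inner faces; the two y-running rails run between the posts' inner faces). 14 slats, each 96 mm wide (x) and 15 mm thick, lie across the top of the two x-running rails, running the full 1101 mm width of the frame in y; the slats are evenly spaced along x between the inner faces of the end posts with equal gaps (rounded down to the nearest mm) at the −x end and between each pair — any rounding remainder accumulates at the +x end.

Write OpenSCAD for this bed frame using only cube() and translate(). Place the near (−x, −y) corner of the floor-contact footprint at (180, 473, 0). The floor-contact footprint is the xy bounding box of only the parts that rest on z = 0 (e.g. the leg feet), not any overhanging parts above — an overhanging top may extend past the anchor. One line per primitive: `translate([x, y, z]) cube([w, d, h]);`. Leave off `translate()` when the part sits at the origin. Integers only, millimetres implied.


// slat z = rail_z + rail_h = 224 + 200 = 424
// slat gap = ⌊(1804 − 14·96) / 15⌋ = 30
translate([180, 473, 0]) cube([75, 75, 501]);
translate([180, 1499, 0]) cube([75, 75, 501]);
translate([2059, 473, 0]) cube([75, 75, 501]);
translate([2059, 1499, 0]) cube([75, 75, 501]);
translate([255, 473, 224]) cube([1804, 23, 200]);
translate([255, 1551, 224]) cube([1804, 23, 200]);
translate([180, 548, 224]) cube([23, 951, 200]);
translate([2111, 548, 224]) cube([23, 951, 200]);
translate([285, 473, 424]) cube([96, 1101, 15]);
translate([411, 473, 424]) cube([96, 1101, 15]);
translate([537, 473, 424]) cube([96, 1101, 15]);
translate([663, 473, 424]) cube([96, 1101, 15]);
translate([789, 473, 424]) cube([96, 1101, 15]);
translate([915, 473, 424]) cube([96, 1101, 15]);
translate([1041, 473, 424]) cube([96, 1101, 15]);
translate([1167, 473, 424]) cube([96, 1101, 15]);
translate([1293, 473, 424]) cube([96, 1101, 15]);
translate([1419, 473, 424]) cube([96, 1101, 15]);
translate([1545, 473, 424]) cube([96, 1101, 15]);
translate([1671, 473, 424]) cube([96, 1101, 15]);
translate([1797, 473, 424]) cube([96, 1101, 15]);
translate([1923, 473, 424]) cube([96, 1101, 15]);


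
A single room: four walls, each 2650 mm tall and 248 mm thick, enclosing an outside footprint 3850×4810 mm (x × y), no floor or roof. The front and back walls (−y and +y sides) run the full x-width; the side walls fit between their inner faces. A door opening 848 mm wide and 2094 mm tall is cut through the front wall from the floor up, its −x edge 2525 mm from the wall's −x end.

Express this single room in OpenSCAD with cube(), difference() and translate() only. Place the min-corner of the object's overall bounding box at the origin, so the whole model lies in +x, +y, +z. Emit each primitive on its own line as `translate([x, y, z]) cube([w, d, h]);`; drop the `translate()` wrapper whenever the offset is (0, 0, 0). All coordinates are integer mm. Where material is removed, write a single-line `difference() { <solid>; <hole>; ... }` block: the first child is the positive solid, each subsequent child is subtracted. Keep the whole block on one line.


difference() { cube([3850, 248, 2650]); translate([2525, 0, 0]) cube([848, 248, 2094]); }
translate([0, 4562, 0]) cube([3850, 248, 2650]);
translate([0, 248, 0]) cube([248, 4314, 2650]);
translate([3602, 248, 0]) cube([248, 4314, 2650]);


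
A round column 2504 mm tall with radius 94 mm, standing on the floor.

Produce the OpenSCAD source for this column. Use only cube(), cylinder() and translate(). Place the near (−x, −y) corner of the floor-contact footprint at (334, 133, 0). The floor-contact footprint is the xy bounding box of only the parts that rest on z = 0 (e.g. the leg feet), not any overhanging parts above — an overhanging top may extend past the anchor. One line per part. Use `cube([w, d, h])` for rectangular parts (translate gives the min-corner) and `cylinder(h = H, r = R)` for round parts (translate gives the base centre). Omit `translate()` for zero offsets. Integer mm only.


translate([428, 227, 0]) cylinder(h = 2504, r = 94);


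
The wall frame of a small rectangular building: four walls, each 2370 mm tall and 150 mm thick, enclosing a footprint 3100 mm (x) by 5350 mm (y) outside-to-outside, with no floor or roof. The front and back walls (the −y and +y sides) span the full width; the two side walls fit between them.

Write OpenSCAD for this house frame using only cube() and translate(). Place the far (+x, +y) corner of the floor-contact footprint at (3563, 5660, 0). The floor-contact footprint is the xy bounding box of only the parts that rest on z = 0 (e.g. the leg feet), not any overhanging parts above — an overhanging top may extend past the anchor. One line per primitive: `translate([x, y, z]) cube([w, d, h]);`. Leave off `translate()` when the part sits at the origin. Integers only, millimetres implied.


translate([463, 310, 0]) cube([3100, 150, 2370]);
translate([463, 5510, 0]) cube([3100, 150, 2370]);
translate([463, 460, 0]) cube([150, 5050, 2370]);
translate([3413, 460, 0]) cube([150, 5050, 2370]);


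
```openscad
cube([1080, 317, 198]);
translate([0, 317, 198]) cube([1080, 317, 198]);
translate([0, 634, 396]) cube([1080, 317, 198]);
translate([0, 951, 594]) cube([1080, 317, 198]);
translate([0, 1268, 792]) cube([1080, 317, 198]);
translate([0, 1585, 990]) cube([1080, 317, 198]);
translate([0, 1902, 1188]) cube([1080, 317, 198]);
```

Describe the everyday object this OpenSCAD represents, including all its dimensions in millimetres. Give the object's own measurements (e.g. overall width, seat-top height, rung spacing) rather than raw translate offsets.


A straight staircase of 7 solid steps. Each step is 1080 mm wide (x), 317 mm deep (y, the going) and 198 mm tall (the rise). The first step rests on the floor; each subsequent step sits one going further in +y and one rise higher in +z, directly behind and above the previous step with no overlap.


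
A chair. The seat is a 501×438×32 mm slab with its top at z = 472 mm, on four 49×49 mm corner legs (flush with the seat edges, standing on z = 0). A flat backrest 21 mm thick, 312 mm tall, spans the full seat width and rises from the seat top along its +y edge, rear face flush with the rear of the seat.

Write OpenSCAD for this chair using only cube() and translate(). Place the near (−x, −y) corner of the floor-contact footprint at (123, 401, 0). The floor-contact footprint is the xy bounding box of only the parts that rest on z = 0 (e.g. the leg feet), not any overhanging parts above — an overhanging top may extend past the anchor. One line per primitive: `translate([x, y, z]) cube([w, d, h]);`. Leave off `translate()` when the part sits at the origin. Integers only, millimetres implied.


translate([123, 401, 440]) cube([501, 438, 32]);
translate([123, 401, 0]) cube([49, 49, 440]);
translate([575, 401, 0]) cube([49, 49, 440]);
translate([123, 790, 0]) cube([49, 49, 440]);
translate([575, 790, 0]) cube([49, 49, 440]);
translate([123, 818, 472]) cube([501, 21, 312]);
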